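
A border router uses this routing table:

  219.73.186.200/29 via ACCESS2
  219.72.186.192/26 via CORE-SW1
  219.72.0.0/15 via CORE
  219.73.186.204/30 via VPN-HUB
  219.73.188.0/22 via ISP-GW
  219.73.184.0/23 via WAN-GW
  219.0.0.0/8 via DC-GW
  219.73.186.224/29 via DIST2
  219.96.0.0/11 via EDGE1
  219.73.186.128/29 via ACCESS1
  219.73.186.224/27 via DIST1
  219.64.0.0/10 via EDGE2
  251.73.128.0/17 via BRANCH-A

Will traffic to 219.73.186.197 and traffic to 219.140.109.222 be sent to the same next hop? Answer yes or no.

219.73.186.197: longest match 219.72.0.0/15 -> CORE
219.140.109.222: longest match 219.0.0.0/8 -> DC-GW

no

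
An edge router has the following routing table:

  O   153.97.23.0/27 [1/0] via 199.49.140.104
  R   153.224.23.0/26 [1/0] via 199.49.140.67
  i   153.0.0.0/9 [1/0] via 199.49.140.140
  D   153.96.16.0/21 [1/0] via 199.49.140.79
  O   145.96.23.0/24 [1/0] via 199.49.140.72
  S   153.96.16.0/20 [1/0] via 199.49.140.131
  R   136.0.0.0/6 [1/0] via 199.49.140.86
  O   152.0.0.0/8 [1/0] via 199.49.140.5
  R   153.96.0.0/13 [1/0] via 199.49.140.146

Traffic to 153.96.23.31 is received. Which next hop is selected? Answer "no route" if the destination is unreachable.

Routes whose prefix contains 153.96.23.31:
  153.0.0.0/9 (153.0.0.0 - 153.127.255.255) -> 199.49.140.140
  153.96.0.0/13 (153.96.0.0 - 153.103.255.255) -> 199.49.140.146
  153.96.16.0/20 (153.96.16.0 - 153.96.31.255) -> 199.49.140.131
  153.96.16.0/21 (153.96.16.0 - 153.96.23.255) -> 199.49.140.79
More-specific entries that do NOT match:
  153.97.23.0/27 (153.97.23.0 - 153.97.23.31) does not contain 153.96.23.31
  153.224.23.0/26 (153.224.23.0 - 153.224.23.63) does not contain 153.96.23.31
  145.96.23.0/24 (145.96.23.0 - 145.96.23.255) does not contain 153.96.23.31
Longest matching prefix is /21 -> next hop 199.49.140.79.

199.49.140.79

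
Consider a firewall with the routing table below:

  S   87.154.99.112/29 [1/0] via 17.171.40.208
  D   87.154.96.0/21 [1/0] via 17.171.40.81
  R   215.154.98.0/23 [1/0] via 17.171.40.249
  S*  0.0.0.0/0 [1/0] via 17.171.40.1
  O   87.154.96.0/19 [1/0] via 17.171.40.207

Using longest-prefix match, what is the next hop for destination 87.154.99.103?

Routes whose prefix contains 87.154.99.103:
  0.0.0.0/0 (default, matches everything) -> 17.171.40.1
  87.154.96.0/19 (87.154.96.0 - 87.154.127.255) -> 17.171.40.207
  87.154.96.0/21 (87.154.96.0 - 87.154.103.255) -> 17.171.40.81
More-specific entries that do NOT match:
  87.154.99.112/29 (87.154.99.112 - 87.154.99.119) does not contain 87.154.99.103
  215.154.98.0/23 (215.154.98.0 - 215.154.99.255) does not contain 87.154.99.103
Longest matching prefix is /21 -> next hop 17.171.40.81.

17.171.40.81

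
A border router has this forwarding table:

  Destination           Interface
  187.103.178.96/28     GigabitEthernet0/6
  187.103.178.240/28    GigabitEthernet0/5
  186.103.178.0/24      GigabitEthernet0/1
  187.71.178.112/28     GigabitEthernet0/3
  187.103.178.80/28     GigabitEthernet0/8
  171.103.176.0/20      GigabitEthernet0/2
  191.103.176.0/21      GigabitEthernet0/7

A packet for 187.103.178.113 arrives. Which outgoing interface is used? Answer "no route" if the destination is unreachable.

no route

No entry's prefix contains 187.103.178.113; there is no default route.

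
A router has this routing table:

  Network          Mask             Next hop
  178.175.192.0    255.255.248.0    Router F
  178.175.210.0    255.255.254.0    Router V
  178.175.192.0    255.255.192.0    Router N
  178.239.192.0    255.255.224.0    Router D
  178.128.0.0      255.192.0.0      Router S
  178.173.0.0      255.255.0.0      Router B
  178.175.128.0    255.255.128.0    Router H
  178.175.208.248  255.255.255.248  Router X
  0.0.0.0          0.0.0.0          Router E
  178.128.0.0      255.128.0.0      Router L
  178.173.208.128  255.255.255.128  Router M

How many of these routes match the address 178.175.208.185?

5

Prefixes containing 178.175.208.185:
  0.0.0.0/0 (default, matches everything)
  178.128.0.0/9 (178.128.0.0 - 178.255.255.255)
  178.128.0.0/10 (178.128.0.0 - 178.191.255.255)
  178.175.128.0/17 (178.175.128.0 - 178.175.255.255)
  178.175.192.0/18 (178.175.192.0 - 178.175.255.255)
Total matching entries: 5.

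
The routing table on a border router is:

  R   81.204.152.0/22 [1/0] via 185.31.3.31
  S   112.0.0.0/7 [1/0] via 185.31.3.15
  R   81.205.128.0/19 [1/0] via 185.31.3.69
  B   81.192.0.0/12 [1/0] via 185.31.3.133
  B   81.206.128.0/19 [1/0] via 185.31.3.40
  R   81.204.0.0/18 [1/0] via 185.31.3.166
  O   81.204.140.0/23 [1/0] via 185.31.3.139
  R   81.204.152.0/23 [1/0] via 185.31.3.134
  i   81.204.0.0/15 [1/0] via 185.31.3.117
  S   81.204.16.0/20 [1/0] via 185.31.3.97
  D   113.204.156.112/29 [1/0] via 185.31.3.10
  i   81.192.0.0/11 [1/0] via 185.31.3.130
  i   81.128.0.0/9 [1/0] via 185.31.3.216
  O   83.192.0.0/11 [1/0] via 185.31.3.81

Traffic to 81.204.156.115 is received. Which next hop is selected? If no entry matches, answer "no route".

Routes whose prefix contains 81.204.156.115:
  81.128.0.0/9 (81.128.0.0 - 81.255.255.255) -> 185.31.3.216
  81.192.0.0/11 (81.192.0.0 - 81.223.255.255) -> 185.31.3.130
  81.192.0.0/12 (81.192.0.0 - 81.207.255.255) -> 185.31.3.133
  81.204.0.0/15 (81.204.0.0 - 81.205.255.255) -> 185.31.3.117
More-specific entries that do NOT match:
  113.204.156.112/29 (113.204.156.112 - 113.204.156.119) does not contain 81.204.156.115
  81.204.140.0/23 (81.204.140.0 - 81.204.141.255) does not contain 81.204.156.115
  81.204.152.0/23 (81.204.152.0 - 81.204.153.255) does not contain 81.204.156.115
  81.204.152.0/22 (81.204.152.0 - 81.204.155.255) does not contain 81.204.156.115
  81.204.16.0/20 (81.204.16.0 - 81.204.31.255) does not contain 81.204.156.115
  81.205.128.0/19 (81.205.128.0 - 81.205.159.255) does not contain 81.204.156.115
  81.206.128.0/19 (81.206.128.0 - 81.206.159.255) does not contain 81.204.156.115
  81.204.0.0/18 (81.204.0.0 - 81.204.63.255) does not contain 81.204.156.115
Longest matching prefix is /15 -> next hop 185.31.3.117.

185.31.3.117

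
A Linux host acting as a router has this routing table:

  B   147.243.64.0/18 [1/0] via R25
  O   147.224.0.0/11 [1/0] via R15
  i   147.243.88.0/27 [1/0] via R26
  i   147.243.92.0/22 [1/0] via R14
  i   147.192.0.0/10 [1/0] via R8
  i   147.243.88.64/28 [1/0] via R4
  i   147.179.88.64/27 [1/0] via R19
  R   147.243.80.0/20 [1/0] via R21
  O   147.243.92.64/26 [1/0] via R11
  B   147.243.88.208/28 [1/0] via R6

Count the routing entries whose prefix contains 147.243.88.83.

Prefixes containing 147.243.88.83:
  147.192.0.0/10 (147.192.0.0 - 147.255.255.255)
  147.224.0.0/11 (147.224.0.0 - 147.255.255.255)
  147.243.64.0/18 (147.243.64.0 - 147.243.127.255)
  147.243.80.0/20 (147.243.80.0 - 147.243.95.255)
Total matching entries: 4.

4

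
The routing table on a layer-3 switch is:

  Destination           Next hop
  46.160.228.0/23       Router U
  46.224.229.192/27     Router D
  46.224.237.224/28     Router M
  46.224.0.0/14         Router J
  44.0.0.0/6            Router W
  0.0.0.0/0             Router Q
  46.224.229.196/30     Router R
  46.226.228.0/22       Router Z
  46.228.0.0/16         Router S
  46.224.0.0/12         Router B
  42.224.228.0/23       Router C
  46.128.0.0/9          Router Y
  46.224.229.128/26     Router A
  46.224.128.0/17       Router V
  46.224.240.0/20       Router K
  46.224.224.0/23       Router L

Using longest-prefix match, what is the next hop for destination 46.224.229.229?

Routes whose prefix contains 46.224.229.229:
  0.0.0.0/0 (default, matches everything) -> Router Q
  44.0.0.0/6 (44.0.0.0 - 47.255.255.255) -> Router W
  46.128.0.0/9 (46.128.0.0 - 46.255.255.255) -> Router Y
  46.224.0.0/12 (46.224.0.0 - 46.239.255.255) -> Router B
  46.224.0.0/14 (46.224.0.0 - 46.227.255.255) -> Router J
  46.224.128.0/17 (46.224.128.0 - 46.224.255.255) -> Router V
More-specific entries that do NOT match:
  46.224.229.196/30 (46.224.229.196 - 46.224.229.199) does not contain 46.224.229.229
  46.224.237.224/28 (46.224.237.224 - 46.224.237.239) does not contain 46.224.229.229
  46.224.229.192/27 (46.224.229.192 - 46.224.229.223) does not contain 46.224.229.229
  46.224.229.128/26 (46.224.229.128 - 46.224.229.191) does not contain 46.224.229.229
  46.160.228.0/23 (46.160.228.0 - 46.160.229.255) does not contain 46.224.229.229
  42.224.228.0/23 (42.224.228.0 - 42.224.229.255) does not contain 46.224.229.229
  46.224.224.0/23 (46.224.224.0 - 46.224.225.255) does not contain 46.224.229.229
  46.226.228.0/22 (46.226.228.0 - 46.226.231.255) does not contain 46.224.229.229
  46.224.240.0/20 (46.224.240.0 - 46.224.255.255) does not contain 46.224.229.229
Longest matching prefix is /17 -> next hop Router V.

Router V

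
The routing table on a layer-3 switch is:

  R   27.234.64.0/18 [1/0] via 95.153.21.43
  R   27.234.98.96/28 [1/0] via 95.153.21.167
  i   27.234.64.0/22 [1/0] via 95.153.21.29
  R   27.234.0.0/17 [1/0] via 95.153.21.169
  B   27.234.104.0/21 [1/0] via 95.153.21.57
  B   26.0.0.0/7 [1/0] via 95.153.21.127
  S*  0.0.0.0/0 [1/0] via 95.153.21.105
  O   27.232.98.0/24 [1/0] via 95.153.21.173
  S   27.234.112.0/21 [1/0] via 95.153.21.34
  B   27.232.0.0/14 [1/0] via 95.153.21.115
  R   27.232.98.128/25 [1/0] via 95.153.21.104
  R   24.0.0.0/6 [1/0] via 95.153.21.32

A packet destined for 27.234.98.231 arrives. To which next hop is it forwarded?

95.153.21.43

Routes whose prefix contains 27.234.98.231:
  0.0.0.0/0 (default, matches everything) -> 95.153.21.105
  24.0.0.0/6 (24.0.0.0 - 27.255.255.255) -> 95.153.21.32
  26.0.0.0/7 (26.0.0.0 - 27.255.255.255) -> 95.153.21.127
  27.232.0.0/14 (27.232.0.0 - 27.235.255.255) -> 95.153.21.115
  27.234.0.0/17 (27.234.0.0 - 27.234.127.255) -> 95.153.21.169
  27.234.64.0/18 (27.234.64.0 - 27.234.127.255) -> 95.153.21.43
More-specific entries that do NOT match:
  27.234.98.96/28 (27.234.98.96 - 27.234.98.111) does not contain 27.234.98.231
  27.232.98.128/25 (27.232.98.128 - 27.232.98.255) does not contain 27.234.98.231
  27.232.98.0/24 (27.232.98.0 - 27.232.98.255) does not contain 27.234.98.231
  27.234.64.0/22 (27.234.64.0 - 27.234.67.255) does not contain 27.234.98.231
  27.234.104.0/21 (27.234.104.0 - 27.234.111.255) does not contain 27.234.98.231
  27.234.112.0/21 (27.234.112.0 - 27.234.119.255) does not contain 27.234.98.231
Longest matching prefix is /18 -> next hop 95.153.21.43.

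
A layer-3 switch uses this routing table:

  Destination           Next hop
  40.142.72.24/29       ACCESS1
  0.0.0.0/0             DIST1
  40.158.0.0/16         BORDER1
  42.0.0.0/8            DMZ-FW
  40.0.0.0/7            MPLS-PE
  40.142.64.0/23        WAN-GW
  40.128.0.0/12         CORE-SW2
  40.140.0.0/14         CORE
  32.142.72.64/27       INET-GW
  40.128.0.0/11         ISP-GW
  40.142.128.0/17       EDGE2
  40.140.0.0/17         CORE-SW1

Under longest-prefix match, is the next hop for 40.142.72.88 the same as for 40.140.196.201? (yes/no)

40.142.72.88: longest match 40.140.0.0/14 -> CORE
40.140.196.201: longest match 40.140.0.0/14 -> CORE

yes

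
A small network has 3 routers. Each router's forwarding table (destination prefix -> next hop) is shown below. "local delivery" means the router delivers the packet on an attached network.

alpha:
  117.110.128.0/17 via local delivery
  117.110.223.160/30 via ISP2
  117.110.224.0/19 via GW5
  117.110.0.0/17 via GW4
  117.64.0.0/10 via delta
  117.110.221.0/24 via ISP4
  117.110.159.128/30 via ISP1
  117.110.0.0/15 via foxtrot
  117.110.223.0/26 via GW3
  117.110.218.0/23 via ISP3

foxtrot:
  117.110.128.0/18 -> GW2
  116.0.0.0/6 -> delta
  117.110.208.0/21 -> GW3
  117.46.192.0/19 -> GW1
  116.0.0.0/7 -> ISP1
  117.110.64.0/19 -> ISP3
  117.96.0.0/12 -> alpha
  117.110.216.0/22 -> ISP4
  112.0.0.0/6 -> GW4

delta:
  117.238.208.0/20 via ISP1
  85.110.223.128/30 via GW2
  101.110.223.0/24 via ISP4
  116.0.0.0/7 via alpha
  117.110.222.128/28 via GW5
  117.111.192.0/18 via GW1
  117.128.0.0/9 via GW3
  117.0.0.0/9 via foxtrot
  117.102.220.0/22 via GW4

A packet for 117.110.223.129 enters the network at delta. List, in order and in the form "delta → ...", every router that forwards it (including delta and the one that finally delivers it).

delta → foxtrot → alpha

At delta: longest match for 117.110.223.129 is 117.0.0.0/9 -> foxtrot
At foxtrot: longest match for 117.110.223.129 is 117.96.0.0/12 -> alpha
At alpha: longest match for 117.110.223.129 is 117.110.128.0/17 -> local delivery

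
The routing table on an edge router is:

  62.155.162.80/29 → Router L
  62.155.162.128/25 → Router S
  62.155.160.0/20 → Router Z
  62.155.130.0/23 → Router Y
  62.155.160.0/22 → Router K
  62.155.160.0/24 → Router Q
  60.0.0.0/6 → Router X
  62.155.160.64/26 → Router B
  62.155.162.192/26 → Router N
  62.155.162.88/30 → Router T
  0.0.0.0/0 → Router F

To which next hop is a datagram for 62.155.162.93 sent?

Routes whose prefix contains 62.155.162.93:
  0.0.0.0/0 (default, matches everything) -> Router F
  60.0.0.0/6 (60.0.0.0 - 63.255.255.255) -> Router X
  62.155.160.0/20 (62.155.160.0 - 62.155.175.255) -> Router Z
  62.155.160.0/22 (62.155.160.0 - 62.155.163.255) -> Router K
More-specific entries that do NOT match:
  62.155.162.88/30 (62.155.162.88 - 62.155.162.91) does not contain 62.155.162.93
  62.155.162.80/29 (62.155.162.80 - 62.155.162.87) does not contain 62.155.162.93
  62.155.160.64/26 (62.155.160.64 - 62.155.160.127) does not contain 62.155.162.93
  62.155.162.192/26 (62.155.162.192 - 62.155.162.255) does not contain 62.155.162.93
  62.155.162.128/25 (62.155.162.128 - 62.155.162.255) does not contain 62.155.162.93
  62.155.160.0/24 (62.155.160.0 - 62.155.160.255) does not contain 62.155.162.93
  62.155.130.0/23 (62.155.130.0 - 62.155.131.255) does not contain 62.155.162.93
Longest matching prefix is /22 -> next hop Router K.

Router K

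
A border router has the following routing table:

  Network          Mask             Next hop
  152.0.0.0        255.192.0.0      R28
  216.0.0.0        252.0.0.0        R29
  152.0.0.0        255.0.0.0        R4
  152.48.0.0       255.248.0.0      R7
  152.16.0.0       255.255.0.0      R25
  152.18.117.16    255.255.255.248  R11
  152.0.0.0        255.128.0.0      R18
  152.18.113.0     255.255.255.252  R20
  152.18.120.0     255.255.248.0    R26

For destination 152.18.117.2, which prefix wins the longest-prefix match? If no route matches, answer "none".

152.0.0.0/10

Entries matching 152.18.117.2:
  152.0.0.0/8 (152.0.0.0 - 152.255.255.255)
  152.0.0.0/9 (152.0.0.0 - 152.127.255.255)
  152.0.0.0/10 (152.0.0.0 - 152.63.255.255)
Most specific is 152.0.0.0/10.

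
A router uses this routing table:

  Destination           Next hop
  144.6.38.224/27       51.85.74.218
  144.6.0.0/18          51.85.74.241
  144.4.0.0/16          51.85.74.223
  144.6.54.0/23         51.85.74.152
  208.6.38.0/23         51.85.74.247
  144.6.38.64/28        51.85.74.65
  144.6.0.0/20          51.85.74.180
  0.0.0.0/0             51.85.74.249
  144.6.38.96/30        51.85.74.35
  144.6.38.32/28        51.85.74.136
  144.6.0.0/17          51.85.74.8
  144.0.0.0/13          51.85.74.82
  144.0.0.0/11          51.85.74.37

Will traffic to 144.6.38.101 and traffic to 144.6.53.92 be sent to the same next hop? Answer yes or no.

yes

144.6.38.101: longest match 144.6.0.0/18 -> 51.85.74.241
144.6.53.92: longest match 144.6.0.0/18 -> 51.85.74.241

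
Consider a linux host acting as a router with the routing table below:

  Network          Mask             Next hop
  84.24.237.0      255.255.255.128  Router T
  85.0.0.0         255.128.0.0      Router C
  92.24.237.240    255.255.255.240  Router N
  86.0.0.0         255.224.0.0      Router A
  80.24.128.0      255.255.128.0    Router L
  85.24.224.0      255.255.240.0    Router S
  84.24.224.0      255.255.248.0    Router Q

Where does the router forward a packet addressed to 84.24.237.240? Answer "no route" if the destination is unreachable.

no route

No entry's prefix contains 84.24.237.240; there is no default route.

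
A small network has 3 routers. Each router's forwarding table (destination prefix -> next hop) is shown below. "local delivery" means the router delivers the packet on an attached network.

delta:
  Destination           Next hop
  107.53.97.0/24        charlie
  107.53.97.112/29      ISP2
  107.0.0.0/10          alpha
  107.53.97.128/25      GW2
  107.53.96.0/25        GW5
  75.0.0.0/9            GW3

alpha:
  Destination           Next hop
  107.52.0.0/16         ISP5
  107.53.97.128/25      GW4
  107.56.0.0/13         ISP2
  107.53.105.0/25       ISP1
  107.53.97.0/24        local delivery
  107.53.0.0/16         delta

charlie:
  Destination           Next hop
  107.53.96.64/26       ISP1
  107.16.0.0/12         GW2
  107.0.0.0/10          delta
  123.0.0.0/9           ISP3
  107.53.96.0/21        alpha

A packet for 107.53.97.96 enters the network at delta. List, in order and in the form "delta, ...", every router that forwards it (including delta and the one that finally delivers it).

At delta: longest match for 107.53.97.96 is 107.53.97.0/24 -> charlie
At charlie: longest match for 107.53.97.96 is 107.53.96.0/21 -> alpha
At alpha: longest match for 107.53.97.96 is 107.53.97.0/24 -> local delivery

delta, charlie, alpha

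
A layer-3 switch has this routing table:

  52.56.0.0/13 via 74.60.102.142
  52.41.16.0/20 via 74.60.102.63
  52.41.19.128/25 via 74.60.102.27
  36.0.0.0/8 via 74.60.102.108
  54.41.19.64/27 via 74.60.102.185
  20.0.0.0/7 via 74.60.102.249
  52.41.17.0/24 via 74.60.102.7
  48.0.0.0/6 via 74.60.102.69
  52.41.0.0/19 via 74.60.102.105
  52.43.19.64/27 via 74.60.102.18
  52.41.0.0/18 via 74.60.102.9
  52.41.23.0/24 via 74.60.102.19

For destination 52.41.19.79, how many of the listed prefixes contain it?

Prefixes containing 52.41.19.79:
  52.41.0.0/18 (52.41.0.0 - 52.41.63.255)
  52.41.0.0/19 (52.41.0.0 - 52.41.31.255)
  52.41.16.0/20 (52.41.16.0 - 52.41.31.255)
Total matching entries: 3.

3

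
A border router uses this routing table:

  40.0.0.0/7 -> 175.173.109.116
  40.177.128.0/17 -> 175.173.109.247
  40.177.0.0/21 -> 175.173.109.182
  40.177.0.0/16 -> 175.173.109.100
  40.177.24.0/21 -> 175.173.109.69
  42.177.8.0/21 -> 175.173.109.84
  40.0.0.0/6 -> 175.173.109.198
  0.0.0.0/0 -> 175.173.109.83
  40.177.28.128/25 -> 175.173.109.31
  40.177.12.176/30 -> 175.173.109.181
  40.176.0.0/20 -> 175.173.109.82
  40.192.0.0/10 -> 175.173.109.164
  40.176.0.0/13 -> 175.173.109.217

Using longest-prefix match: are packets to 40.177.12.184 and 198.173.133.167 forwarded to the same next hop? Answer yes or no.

40.177.12.184: longest match 40.177.0.0/16 -> 175.173.109.100
198.173.133.167: longest match 0.0.0.0/0 -> 175.173.109.83

no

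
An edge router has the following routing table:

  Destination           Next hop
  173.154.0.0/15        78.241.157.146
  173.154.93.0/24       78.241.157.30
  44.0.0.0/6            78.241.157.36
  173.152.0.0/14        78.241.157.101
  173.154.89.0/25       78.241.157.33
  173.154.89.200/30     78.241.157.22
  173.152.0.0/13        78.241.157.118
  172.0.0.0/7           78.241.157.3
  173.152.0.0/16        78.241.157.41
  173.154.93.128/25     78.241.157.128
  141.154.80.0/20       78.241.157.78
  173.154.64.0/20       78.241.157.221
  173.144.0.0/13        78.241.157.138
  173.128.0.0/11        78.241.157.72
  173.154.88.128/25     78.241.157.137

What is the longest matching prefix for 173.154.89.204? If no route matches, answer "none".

Entries matching 173.154.89.204:
  172.0.0.0/7 (172.0.0.0 - 173.255.255.255)
  173.128.0.0/11 (173.128.0.0 - 173.159.255.255)
  173.152.0.0/13 (173.152.0.0 - 173.159.255.255)
  173.152.0.0/14 (173.152.0.0 - 173.155.255.255)
  173.154.0.0/15 (173.154.0.0 - 173.155.255.255)
Most specific is 173.154.0.0/15.

173.154.0.0/15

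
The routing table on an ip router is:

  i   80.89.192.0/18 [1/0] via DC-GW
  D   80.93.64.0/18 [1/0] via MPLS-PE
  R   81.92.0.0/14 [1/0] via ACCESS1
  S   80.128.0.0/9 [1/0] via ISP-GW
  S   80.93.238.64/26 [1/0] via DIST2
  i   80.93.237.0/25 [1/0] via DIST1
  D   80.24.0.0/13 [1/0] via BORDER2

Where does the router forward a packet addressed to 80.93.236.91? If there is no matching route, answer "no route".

No entry's prefix contains 80.93.236.91; there is no default route.

no route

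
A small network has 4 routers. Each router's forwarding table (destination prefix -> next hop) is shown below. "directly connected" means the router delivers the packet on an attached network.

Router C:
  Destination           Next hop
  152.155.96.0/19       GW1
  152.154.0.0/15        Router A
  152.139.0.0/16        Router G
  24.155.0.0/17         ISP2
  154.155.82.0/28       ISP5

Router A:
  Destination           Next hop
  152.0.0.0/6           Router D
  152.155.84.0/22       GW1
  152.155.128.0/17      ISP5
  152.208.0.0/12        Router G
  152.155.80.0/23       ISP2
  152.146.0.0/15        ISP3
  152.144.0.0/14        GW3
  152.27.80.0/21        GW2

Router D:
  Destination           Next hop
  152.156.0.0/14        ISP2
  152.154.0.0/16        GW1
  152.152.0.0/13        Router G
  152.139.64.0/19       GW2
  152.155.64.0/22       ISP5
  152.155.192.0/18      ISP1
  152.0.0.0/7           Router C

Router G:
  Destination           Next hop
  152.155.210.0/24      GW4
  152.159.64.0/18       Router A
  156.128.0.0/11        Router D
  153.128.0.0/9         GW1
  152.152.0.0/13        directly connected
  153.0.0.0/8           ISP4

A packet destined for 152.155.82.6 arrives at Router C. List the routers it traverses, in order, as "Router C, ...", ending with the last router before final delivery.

Router C, Router A, Router D, Router G

At Router C: longest match for 152.155.82.6 is 152.154.0.0/15 -> Router A
At Router A: longest match for 152.155.82.6 is 152.0.0.0/6 -> Router D
At Router D: longest match for 152.155.82.6 is 152.152.0.0/13 -> Router G
At Router G: longest match for 152.155.82.6 is 152.152.0.0/13 -> directly connected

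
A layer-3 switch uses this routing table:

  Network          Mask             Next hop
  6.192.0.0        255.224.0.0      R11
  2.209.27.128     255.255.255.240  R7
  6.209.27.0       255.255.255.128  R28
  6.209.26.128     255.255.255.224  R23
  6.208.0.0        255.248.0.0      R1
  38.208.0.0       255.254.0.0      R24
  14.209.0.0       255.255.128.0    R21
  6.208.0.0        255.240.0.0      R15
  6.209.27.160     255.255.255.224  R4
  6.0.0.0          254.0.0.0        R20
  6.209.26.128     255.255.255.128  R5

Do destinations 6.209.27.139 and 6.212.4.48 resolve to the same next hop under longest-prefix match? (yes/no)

6.209.27.139: longest match 6.208.0.0/13 -> R1
6.212.4.48: longest match 6.208.0.0/13 -> R1

yes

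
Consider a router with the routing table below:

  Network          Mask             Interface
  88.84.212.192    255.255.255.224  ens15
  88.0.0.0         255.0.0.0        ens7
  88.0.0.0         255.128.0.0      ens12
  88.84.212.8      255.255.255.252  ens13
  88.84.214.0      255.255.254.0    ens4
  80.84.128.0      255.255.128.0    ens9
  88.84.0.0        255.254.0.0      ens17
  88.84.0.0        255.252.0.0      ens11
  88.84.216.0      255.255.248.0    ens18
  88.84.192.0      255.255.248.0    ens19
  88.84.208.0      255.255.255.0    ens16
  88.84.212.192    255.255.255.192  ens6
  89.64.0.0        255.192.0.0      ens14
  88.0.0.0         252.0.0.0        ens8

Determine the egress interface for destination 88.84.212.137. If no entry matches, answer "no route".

Routes whose prefix contains 88.84.212.137:
  88.0.0.0/6 (88.0.0.0 - 91.255.255.255) -> ens8
  88.0.0.0/8 (88.0.0.0 - 88.255.255.255) -> ens7
  88.0.0.0/9 (88.0.0.0 - 88.127.255.255) -> ens12
  88.84.0.0/14 (88.84.0.0 - 88.87.255.255) -> ens11
  88.84.0.0/15 (88.84.0.0 - 88.85.255.255) -> ens17
More-specific entries that do NOT match:
  88.84.212.8/30 (88.84.212.8 - 88.84.212.11) does not contain 88.84.212.137
  88.84.212.192/27 (88.84.212.192 - 88.84.212.223) does not contain 88.84.212.137
  88.84.212.192/26 (88.84.212.192 - 88.84.212.255) does not contain 88.84.212.137
  88.84.208.0/24 (88.84.208.0 - 88.84.208.255) does not contain 88.84.212.137
  88.84.214.0/23 (88.84.214.0 - 88.84.215.255) does not contain 88.84.212.137
  88.84.216.0/21 (88.84.216.0 - 88.84.223.255) does not contain 88.84.212.137
  88.84.192.0/21 (88.84.192.0 - 88.84.199.255) does not contain 88.84.212.137
  80.84.128.0/17 (80.84.128.0 - 80.84.255.255) does not contain 88.84.212.137
Longest matching prefix is /15 -> interface ens17.

ens17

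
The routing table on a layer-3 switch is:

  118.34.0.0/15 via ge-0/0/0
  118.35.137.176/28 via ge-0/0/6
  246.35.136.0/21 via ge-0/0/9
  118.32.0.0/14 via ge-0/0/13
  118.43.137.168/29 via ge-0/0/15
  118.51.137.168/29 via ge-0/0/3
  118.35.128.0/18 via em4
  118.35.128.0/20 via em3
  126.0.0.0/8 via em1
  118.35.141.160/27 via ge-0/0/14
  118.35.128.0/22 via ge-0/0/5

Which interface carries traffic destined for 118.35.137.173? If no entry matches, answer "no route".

em3

Routes whose prefix contains 118.35.137.173:
  118.32.0.0/14 (118.32.0.0 - 118.35.255.255) -> ge-0/0/13
  118.34.0.0/15 (118.34.0.0 - 118.35.255.255) -> ge-0/0/0
  118.35.128.0/18 (118.35.128.0 - 118.35.191.255) -> em4
  118.35.128.0/20 (118.35.128.0 - 118.35.143.255) -> em3
More-specific entries that do NOT match:
  118.43.137.168/29 (118.43.137.168 - 118.43.137.175) does not contain 118.35.137.173
  118.51.137.168/29 (118.51.137.168 - 118.51.137.175) does not contain 118.35.137.173
  118.35.137.176/28 (118.35.137.176 - 118.35.137.191) does not contain 118.35.137.173
  118.35.141.160/27 (118.35.141.160 - 118.35.141.191) does not contain 118.35.137.173
  118.35.128.0/22 (118.35.128.0 - 118.35.131.255) does not contain 118.35.137.173
  246.35.136.0/21 (246.35.136.0 - 246.35.143.255) does not contain 118.35.137.173
Longest matching prefix is /20 -> interface em3.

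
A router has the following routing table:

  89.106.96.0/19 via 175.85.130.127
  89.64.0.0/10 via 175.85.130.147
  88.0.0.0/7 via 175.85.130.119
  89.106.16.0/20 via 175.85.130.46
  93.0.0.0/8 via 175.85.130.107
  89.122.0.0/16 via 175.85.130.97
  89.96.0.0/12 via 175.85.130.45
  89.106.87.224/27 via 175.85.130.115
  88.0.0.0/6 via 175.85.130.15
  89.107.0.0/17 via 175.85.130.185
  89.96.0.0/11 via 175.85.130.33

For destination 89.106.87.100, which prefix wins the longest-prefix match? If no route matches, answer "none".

Entries matching 89.106.87.100:
  88.0.0.0/6 (88.0.0.0 - 91.255.255.255)
  88.0.0.0/7 (88.0.0.0 - 89.255.255.255)
  89.64.0.0/10 (89.64.0.0 - 89.127.255.255)
  89.96.0.0/11 (89.96.0.0 - 89.127.255.255)
  89.96.0.0/12 (89.96.0.0 - 89.111.255.255)
Most specific is 89.96.0.0/12.

89.96.0.0/12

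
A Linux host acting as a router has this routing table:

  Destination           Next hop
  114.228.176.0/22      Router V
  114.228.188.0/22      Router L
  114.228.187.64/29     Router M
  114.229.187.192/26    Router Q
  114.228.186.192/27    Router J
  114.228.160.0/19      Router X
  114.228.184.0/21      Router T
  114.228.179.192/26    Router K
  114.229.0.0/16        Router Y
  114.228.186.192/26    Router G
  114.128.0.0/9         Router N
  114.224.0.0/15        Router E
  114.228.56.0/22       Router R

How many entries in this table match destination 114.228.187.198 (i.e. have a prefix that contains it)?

3

Prefixes containing 114.228.187.198:
  114.128.0.0/9 (114.128.0.0 - 114.255.255.255)
  114.228.160.0/19 (114.228.160.0 - 114.228.191.255)
  114.228.184.0/21 (114.228.184.0 - 114.228.191.255)
Total matching entries: 3.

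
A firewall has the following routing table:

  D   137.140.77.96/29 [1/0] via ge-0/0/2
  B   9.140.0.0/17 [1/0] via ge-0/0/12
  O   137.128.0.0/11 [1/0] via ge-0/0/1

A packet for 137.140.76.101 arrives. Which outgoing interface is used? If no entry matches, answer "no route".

ge-0/0/1

Routes whose prefix contains 137.140.76.101:
  137.128.0.0/11 (137.128.0.0 - 137.159.255.255) -> ge-0/0/1
More-specific entries that do NOT match:
  137.140.77.96/29 (137.140.77.96 - 137.140.77.103) does not contain 137.140.76.101
  9.140.0.0/17 (9.140.0.0 - 9.140.127.255) does not contain 137.140.76.101
Longest matching prefix is /11 -> interface ge-0/0/1.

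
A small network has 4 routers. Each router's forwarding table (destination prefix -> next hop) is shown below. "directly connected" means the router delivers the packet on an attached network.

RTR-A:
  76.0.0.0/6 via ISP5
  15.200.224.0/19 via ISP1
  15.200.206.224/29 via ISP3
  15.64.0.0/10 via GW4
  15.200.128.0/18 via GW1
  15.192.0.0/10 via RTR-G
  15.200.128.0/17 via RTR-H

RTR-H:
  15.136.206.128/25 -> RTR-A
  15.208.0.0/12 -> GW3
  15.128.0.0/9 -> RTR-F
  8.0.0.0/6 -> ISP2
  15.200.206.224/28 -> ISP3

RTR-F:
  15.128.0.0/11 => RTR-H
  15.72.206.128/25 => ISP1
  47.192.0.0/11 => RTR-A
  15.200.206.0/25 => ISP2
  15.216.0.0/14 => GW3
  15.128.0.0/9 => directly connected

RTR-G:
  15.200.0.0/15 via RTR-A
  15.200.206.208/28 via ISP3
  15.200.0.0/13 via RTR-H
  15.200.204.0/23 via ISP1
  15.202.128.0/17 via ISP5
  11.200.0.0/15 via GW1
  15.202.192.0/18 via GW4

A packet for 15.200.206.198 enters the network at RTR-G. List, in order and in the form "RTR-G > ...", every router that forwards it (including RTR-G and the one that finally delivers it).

RTR-G > RTR-A > RTR-H > RTR-F

At RTR-G: longest match for 15.200.206.198 is 15.200.0.0/15 -> RTR-A
At RTR-A: longest match for 15.200.206.198 is 15.200.128.0/17 -> RTR-H
At RTR-H: longest match for 15.200.206.198 is 15.128.0.0/9 -> RTR-F
At RTR-F: longest match for 15.200.206.198 is 15.128.0.0/9 -> directly connected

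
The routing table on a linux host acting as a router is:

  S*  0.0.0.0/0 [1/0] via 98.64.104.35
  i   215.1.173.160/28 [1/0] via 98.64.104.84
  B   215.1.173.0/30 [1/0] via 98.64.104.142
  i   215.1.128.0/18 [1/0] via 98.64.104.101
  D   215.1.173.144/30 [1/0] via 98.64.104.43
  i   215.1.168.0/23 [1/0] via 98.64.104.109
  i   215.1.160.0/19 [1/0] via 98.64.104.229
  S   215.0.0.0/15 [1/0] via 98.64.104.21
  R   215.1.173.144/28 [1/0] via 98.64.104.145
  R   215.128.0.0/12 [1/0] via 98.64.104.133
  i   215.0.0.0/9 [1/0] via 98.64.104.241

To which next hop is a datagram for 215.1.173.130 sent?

98.64.104.229

Routes whose prefix contains 215.1.173.130:
  0.0.0.0/0 (default, matches everything) -> 98.64.104.35
  215.0.0.0/9 (215.0.0.0 - 215.127.255.255) -> 98.64.104.241
  215.0.0.0/15 (215.0.0.0 - 215.1.255.255) -> 98.64.104.21
  215.1.128.0/18 (215.1.128.0 - 215.1.191.255) -> 98.64.104.101
  215.1.160.0/19 (215.1.160.0 - 215.1.191.255) -> 98.64.104.229
More-specific entries that do NOT match:
  215.1.173.0/30 (215.1.173.0 - 215.1.173.3) does not contain 215.1.173.130
  215.1.173.144/30 (215.1.173.144 - 215.1.173.147) does not contain 215.1.173.130
  215.1.173.160/28 (215.1.173.160 - 215.1.173.175) does not contain 215.1.173.130
  215.1.173.144/28 (215.1.173.144 - 215.1.173.159) does not contain 215.1.173.130
  215.1.168.0/23 (215.1.168.0 - 215.1.169.255) does not contain 215.1.173.130
Longest matching prefix is /19 -> next hop 98.64.104.229.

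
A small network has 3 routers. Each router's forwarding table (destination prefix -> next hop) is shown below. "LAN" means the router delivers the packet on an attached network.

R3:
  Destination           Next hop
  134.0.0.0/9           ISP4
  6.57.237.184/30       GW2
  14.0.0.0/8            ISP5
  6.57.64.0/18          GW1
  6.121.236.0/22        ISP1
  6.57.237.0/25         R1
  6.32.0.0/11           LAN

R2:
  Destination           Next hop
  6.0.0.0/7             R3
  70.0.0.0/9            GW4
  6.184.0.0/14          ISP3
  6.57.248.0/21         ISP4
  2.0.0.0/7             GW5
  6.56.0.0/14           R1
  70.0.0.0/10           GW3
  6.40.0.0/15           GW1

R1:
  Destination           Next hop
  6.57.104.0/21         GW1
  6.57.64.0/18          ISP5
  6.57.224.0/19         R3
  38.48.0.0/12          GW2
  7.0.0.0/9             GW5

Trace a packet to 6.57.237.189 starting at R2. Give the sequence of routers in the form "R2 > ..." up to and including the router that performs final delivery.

At R2: longest match for 6.57.237.189 is 6.56.0.0/14 -> R1
At R1: longest match for 6.57.237.189 is 6.57.224.0/19 -> R3
At R3: longest match for 6.57.237.189 is 6.32.0.0/11 -> LAN

R2 > R1 > R3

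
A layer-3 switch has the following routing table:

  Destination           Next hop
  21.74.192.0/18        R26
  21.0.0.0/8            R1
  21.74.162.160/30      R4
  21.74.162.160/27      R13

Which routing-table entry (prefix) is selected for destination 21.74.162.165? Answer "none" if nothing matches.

Entries matching 21.74.162.165:
  21.0.0.0/8 (21.0.0.0 - 21.255.255.255)
  21.74.162.160/27 (21.74.162.160 - 21.74.162.191)
Most specific is 21.74.162.160/27.

21.74.162.160/27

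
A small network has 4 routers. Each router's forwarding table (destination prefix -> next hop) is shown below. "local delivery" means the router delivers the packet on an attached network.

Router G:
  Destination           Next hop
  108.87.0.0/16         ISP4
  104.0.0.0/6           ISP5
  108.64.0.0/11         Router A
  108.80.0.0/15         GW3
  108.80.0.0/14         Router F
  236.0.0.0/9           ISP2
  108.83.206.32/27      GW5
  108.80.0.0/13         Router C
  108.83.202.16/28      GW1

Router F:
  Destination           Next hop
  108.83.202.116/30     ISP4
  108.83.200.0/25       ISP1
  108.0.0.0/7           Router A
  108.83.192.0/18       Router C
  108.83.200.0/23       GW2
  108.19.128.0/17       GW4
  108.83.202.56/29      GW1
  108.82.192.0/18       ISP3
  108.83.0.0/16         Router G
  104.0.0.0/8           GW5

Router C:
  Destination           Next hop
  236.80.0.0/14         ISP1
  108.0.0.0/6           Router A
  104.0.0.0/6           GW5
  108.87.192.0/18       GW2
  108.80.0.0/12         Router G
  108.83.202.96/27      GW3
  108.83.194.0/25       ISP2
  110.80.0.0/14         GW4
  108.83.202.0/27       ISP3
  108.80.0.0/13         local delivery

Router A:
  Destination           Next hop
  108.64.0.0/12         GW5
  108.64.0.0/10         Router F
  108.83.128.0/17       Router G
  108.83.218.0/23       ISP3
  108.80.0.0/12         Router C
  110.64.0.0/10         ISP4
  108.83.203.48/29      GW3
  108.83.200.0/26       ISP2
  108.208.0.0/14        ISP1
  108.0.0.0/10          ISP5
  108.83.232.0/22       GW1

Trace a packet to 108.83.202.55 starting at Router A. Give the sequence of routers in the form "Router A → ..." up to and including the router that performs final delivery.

At Router A: longest match for 108.83.202.55 is 108.83.128.0/17 -> Router G
At Router G: longest match for 108.83.202.55 is 108.80.0.0/14 -> Router F
At Router F: longest match for 108.83.202.55 is 108.83.192.0/18 -> Router C
At Router C: longest match for 108.83.202.55 is 108.80.0.0/13 -> local delivery

Router A → Router G → Router F → Router C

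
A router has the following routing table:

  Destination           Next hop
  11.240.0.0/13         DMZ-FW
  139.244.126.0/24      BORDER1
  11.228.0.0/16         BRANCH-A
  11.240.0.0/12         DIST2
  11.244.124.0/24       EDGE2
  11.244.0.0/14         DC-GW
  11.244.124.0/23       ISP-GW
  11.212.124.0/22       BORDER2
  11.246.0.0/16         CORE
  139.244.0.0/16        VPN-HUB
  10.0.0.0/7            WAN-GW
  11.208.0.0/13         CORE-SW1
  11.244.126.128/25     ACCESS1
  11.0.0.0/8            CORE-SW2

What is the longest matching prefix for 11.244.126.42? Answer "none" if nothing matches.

Entries matching 11.244.126.42:
  10.0.0.0/7 (10.0.0.0 - 11.255.255.255)
  11.0.0.0/8 (11.0.0.0 - 11.255.255.255)
  11.240.0.0/12 (11.240.0.0 - 11.255.255.255)
  11.240.0.0/13 (11.240.0.0 - 11.247.255.255)
  11.244.0.0/14 (11.244.0.0 - 11.247.255.255)
Most specific is 11.244.0.0/14.

11.244.0.0/14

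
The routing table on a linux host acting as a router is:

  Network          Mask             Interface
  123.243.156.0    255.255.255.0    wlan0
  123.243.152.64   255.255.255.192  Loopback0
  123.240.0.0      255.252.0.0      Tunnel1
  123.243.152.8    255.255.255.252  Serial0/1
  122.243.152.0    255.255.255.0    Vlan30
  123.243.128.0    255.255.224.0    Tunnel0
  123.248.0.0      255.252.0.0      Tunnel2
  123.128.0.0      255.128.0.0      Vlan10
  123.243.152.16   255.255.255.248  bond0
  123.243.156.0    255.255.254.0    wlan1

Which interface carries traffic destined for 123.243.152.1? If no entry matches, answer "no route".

Tunnel0

Routes whose prefix contains 123.243.152.1:
  123.128.0.0/9 (123.128.0.0 - 123.255.255.255) -> Vlan10
  123.240.0.0/14 (123.240.0.0 - 123.243.255.255) -> Tunnel1
  123.243.128.0/19 (123.243.128.0 - 123.243.159.255) -> Tunnel0
More-specific entries that do NOT match:
  123.243.152.8/30 (123.243.152.8 - 123.243.152.11) does not contain 123.243.152.1
  123.243.152.16/29 (123.243.152.16 - 123.243.152.23) does not contain 123.243.152.1
  123.243.152.64/26 (123.243.152.64 - 123.243.152.127) does not contain 123.243.152.1
  123.243.156.0/24 (123.243.156.0 - 123.243.156.255) does not contain 123.243.152.1
  122.243.152.0/24 (122.243.152.0 - 122.243.152.255) does not contain 123.243.152.1
  123.243.156.0/23 (123.243.156.0 - 123.243.157.255) does not contain 123.243.152.1
Longest matching prefix is /19 -> interface Tunnel0.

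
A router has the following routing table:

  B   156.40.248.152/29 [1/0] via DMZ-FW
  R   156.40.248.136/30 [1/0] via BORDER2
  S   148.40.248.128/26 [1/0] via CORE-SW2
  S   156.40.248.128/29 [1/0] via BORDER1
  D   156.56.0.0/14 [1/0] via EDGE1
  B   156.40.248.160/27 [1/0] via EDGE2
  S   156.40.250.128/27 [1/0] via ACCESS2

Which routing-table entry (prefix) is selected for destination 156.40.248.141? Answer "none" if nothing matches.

none

156.40.248.141 is outside every listed prefix and there is no default route.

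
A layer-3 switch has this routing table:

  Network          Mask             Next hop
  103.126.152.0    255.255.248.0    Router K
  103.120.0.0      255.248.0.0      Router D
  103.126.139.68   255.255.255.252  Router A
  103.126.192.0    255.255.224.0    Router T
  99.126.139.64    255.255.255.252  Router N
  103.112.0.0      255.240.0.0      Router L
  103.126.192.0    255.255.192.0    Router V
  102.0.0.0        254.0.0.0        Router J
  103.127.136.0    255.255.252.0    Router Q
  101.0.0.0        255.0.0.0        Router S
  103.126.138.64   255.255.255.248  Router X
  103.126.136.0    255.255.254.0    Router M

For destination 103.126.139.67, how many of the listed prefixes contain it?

3

Prefixes containing 103.126.139.67:
  102.0.0.0/7 (102.0.0.0 - 103.255.255.255)
  103.112.0.0/12 (103.112.0.0 - 103.127.255.255)
  103.120.0.0/13 (103.120.0.0 - 103.127.255.255)
Total matching entries: 3.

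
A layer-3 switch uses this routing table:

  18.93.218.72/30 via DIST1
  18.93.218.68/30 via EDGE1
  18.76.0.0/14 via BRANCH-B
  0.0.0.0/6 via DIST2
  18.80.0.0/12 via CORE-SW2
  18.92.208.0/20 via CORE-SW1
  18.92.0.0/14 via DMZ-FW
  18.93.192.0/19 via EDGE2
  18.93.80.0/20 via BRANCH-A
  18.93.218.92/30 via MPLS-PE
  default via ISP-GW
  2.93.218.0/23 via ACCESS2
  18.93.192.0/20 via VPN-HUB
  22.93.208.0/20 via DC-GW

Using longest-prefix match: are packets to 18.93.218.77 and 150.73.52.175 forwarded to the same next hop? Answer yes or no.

no

18.93.218.77: longest match 18.93.192.0/19 -> EDGE2
150.73.52.175: longest match 0.0.0.0/0 -> ISP-GW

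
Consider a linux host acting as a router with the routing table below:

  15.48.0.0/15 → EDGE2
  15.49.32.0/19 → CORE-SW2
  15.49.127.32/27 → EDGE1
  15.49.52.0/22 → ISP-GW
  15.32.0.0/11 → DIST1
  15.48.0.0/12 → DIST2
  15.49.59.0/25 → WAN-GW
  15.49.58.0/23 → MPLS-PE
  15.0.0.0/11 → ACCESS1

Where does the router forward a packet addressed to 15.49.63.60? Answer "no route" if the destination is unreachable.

CORE-SW2

Routes whose prefix contains 15.49.63.60:
  15.32.0.0/11 (15.32.0.0 - 15.63.255.255) -> DIST1
  15.48.0.0/12 (15.48.0.0 - 15.63.255.255) -> DIST2
  15.48.0.0/15 (15.48.0.0 - 15.49.255.255) -> EDGE2
  15.49.32.0/19 (15.49.32.0 - 15.49.63.255) -> CORE-SW2
More-specific entries that do NOT match:
  15.49.127.32/27 (15.49.127.32 - 15.49.127.63) does not contain 15.49.63.60
  15.49.59.0/25 (15.49.59.0 - 15.49.59.127) does not contain 15.49.63.60
  15.49.58.0/23 (15.49.58.0 - 15.49.59.255) does not contain 15.49.63.60
  15.49.52.0/22 (15.49.52.0 - 15.49.55.255) does not contain 15.49.63.60
Longest matching prefix is /19 -> next hop CORE-SW2.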